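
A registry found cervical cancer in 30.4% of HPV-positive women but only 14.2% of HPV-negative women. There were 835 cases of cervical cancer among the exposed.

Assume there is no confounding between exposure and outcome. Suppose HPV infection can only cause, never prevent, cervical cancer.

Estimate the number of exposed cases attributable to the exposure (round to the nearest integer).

p₁ = 0.304, p₀ = 0.142.
PN = (p₁ − p₀)/p₁ = (0.304 − 0.142) / 0.304 ≈ 0.53289.
Attributable cases ≈ PN × (exposed cases) = 0.53289 × 835 ≈ 444.97.

about 445 cases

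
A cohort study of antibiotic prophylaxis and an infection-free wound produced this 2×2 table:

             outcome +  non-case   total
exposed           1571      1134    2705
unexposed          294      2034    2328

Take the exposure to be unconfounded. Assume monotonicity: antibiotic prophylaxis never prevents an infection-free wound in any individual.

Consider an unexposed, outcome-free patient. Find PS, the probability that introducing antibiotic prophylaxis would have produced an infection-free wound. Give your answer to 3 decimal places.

PS ≈ 0.520

p₁ = P(outcome | exposed) = 1571/2705 = 0.58078
p₀ = P(outcome | unexposed) = 294/2328 = 0.12629
Under exogeneity and monotonicity, PS = (p₁ − p₀)/(1 − p₀).
PS = (0.58078 − 0.12629) / 0.87371 ≈ 0.5202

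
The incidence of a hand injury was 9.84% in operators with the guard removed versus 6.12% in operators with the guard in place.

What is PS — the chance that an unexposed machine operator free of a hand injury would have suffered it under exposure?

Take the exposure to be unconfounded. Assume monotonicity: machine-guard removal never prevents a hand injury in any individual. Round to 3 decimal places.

PS ≈ 0.040

p₁ = 0.0984, p₀ = 0.0612.
Under exogeneity and monotonicity, PS = (p₁ − p₀) / (1 − p₀).
PS = (0.0984 − 0.0612) / (1 − 0.0612) = 0.0372 / 0.9388 ≈ 0.0396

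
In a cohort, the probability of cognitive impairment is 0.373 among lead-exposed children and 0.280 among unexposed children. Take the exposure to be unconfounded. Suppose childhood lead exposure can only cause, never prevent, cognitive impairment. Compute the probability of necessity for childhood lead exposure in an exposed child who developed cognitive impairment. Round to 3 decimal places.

Let p₁ = 0.373, p₀ = 0.28.
Under exogeneity and monotonicity, PN = (p₁ − p₀) / p₁.
PN = (0.373 − 0.28) / 0.373 = 0.093 / 0.373 ≈ 0.2493

PN ≈ 0.249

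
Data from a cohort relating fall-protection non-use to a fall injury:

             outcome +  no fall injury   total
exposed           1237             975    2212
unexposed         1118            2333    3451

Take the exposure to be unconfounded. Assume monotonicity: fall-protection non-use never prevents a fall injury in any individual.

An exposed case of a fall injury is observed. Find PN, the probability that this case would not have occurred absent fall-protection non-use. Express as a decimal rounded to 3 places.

p₁ = P(outcome | exposed) = 1237/2212 = 0.55922
p₀ = P(outcome | unexposed) = 1118/3451 = 0.32396
Under exogeneity and monotonicity, PN = (p₁ − p₀)/p₁.
PN = (0.55922 − 0.32396) / 0.55922 ≈ 0.4207

PN ≈ 0.421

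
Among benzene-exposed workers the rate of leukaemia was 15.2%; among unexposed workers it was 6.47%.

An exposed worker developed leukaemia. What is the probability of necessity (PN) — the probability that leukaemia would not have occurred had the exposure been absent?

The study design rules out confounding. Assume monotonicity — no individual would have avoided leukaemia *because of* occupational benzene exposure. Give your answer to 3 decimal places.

PN ≈ 0.574

p₁ = 0.152, p₀ = 0.0647.
Under exogeneity and monotonicity, PN = (p₁ − p₀) / p₁.
PN = (0.152 − 0.0647) / 0.152 = 0.0873 / 0.152 ≈ 0.5743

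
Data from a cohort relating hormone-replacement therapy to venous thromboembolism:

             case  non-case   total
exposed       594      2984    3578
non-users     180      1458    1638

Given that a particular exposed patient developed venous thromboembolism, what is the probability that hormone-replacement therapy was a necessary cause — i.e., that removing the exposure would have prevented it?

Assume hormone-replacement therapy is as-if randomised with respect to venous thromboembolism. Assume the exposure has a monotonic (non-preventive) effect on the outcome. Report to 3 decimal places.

PN ≈ 0.338

p₁ = P(outcome | exposed) = 594/3578 = 0.16601
p₀ = P(outcome | unexposed) = 180/1638 = 0.10989
Under exogeneity and monotonicity, PN = (p₁ − p₀) / p₁.
PN = (0.16601 − 0.10989) / 0.16601 = 0.056124 / 0.16601 ≈ 0.3381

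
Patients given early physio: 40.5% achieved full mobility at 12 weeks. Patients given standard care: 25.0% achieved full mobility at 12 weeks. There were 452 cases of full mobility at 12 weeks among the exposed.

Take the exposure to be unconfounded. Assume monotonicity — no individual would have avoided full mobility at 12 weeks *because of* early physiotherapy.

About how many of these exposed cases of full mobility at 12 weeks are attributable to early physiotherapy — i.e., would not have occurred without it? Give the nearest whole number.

p₁ = 0.405, p₀ = 0.25.
PN = (p₁ − p₀)/p₁ = (0.405 − 0.25) / 0.405 ≈ 0.38272.
Attributable cases ≈ PN × (exposed cases) = 0.38272 × 452 ≈ 172.99.

about 173 cases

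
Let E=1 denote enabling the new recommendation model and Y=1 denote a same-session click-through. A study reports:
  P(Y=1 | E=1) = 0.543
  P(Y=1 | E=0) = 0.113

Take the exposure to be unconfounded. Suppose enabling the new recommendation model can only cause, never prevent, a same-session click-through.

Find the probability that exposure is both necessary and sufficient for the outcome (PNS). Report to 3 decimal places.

Let p₁ = 0.543, p₀ = 0.113.
Under exogeneity and monotonicity, PNS = p₁ − p₀.
PNS = 0.543 − 0.113 = 0.43

PNS ≈ 0.430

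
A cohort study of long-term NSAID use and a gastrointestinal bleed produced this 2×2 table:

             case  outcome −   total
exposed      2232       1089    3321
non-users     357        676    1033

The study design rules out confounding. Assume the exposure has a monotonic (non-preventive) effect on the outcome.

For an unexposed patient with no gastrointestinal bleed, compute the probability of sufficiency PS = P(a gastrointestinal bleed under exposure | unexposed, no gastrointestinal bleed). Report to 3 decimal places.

PS ≈ 0.499

p₁ = P(outcome | exposed) = 2232/3321 = 0.67209
p₀ = P(outcome | unexposed) = 357/1033 = 0.3456
Under exogeneity and monotonicity, PS = (p₁ − p₀) / (1 − p₀).
PS = (0.67209 − 0.3456) / (1 − 0.3456) = 0.32649 / 0.6544 ≈ 0.4989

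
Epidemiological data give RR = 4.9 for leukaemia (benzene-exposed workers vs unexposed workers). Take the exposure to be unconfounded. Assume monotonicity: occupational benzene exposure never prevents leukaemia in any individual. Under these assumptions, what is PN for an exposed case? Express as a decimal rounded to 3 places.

PN ≈ 0.796

Under exogeneity and monotonicity, PN = (RR − 1) / RR = 1 − 1/RR.
PN = (4.9 − 1) / 4.9 = 3.9 / 4.9 ≈ 0.7959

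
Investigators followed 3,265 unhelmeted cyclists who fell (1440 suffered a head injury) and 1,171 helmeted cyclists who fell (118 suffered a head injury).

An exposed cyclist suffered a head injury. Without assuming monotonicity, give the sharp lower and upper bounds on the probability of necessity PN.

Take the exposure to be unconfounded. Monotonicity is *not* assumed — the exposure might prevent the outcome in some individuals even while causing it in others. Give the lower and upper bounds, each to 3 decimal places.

0.772 ≤ PN ≤ 1.000

p₁ = P(outcome | exposed) = 1440/3265 = 0.44104
p₀ = P(outcome | unexposed) = 118/1171 = 0.10077
Under exogeneity alone the bounds on PN are max{0,(p₁−p₀)/p₁} ≤ PN ≤ min{1,(1−p₀)/p₁}.
  lower = (p₁ − p₀)/p₁ = 0.34027 / 0.44104 ≈ 0.7715
  upper = min{1, (1 − p₀)/p₁} = 0.89923 / 0.44104 ≈ 2.0389 → capped at 1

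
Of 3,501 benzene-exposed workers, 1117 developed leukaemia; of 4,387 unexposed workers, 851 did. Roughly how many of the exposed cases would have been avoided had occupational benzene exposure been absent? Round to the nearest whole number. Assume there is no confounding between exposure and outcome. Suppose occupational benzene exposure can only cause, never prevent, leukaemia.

about 438 cases

p₁ = P(outcome | exposed) = 1117/3501 = 0.31905
p₀ = P(outcome | unexposed) = 851/4387 = 0.19398
PN = (p₁ − p₀)/p₁ = (0.31905 − 0.19398) / 0.31905 ≈ 0.39200.
Attributable cases ≈ PN × (exposed cases) = 0.39200 × 1117 ≈ 437.87.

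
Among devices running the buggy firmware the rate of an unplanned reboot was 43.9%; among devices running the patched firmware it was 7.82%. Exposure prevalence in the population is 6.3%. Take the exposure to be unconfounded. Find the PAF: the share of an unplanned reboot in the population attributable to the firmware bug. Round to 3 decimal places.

p₁ = 0.439, p₀ = 0.0782.
Overall risk P(Y=1) = π·p₁ + (1−π)·p₀ = 0.063×0.439 + 0.937×0.0782 = 0.10093.
Under exogeneity, PAF = [P(Y=1) − p₀] / P(Y=1).
PAF = (0.10093 − 0.0782) / 0.10093 ≈ 0.2252

PAF ≈ 0.225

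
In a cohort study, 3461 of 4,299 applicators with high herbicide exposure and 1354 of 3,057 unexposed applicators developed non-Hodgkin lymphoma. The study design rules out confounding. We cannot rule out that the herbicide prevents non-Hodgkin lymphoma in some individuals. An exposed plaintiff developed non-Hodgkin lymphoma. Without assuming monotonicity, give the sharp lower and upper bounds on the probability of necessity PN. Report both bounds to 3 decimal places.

0.450 ≤ PN ≤ 0.692

p₁ = P(outcome | exposed) = 3461/4299 = 0.80507
p₀ = P(outcome | unexposed) = 1354/3057 = 0.44292
Under exogeneity alone the bounds on PN are max{0,(p₁−p₀)/p₁} ≤ PN ≤ min{1,(1−p₀)/p₁}.
  lower = (p₁ − p₀)/p₁ = 0.36215 / 0.80507 ≈ 0.4498
  upper = min{1, (1 − p₀)/p₁} = 0.55708 / 0.80507 ≈ 0.6920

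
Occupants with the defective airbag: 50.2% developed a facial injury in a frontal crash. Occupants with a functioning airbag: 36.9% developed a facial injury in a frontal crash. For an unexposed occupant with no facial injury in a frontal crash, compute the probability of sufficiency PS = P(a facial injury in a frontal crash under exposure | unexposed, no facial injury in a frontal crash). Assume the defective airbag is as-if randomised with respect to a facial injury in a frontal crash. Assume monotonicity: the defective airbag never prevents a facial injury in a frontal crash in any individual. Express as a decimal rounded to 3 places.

p₁ = 0.502, p₀ = 0.369.
Under exogeneity and monotonicity, PS = (p₁ − p₀) / (1 − p₀).
PS = (0.502 − 0.369) / (1 − 0.369) = 0.133 / 0.631 ≈ 0.2108

PS ≈ 0.211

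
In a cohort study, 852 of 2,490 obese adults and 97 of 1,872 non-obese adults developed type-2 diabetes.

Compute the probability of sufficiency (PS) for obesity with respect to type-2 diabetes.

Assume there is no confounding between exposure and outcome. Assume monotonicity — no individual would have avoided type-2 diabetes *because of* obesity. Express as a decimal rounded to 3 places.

PS ≈ 0.306

p₁ = P(outcome | exposed) = 852/2490 = 0.34217
p₀ = P(outcome | unexposed) = 97/1872 = 0.051816
Under exogeneity and monotonicity, PS = (p₁ − p₀) / (1 − p₀).
PS = (0.34217 − 0.051816) / (1 − 0.051816) = 0.29035 / 0.94818 ≈ 0.3062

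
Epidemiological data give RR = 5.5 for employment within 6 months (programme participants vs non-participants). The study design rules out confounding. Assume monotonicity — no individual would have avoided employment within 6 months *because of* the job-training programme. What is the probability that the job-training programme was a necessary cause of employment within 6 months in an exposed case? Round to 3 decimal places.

Under exogeneity and monotonicity, PN = (RR − 1) / RR = 1 − 1/RR.
PN = (5.5 − 1) / 5.5 = 4.5 / 5.5 ≈ 0.8182

PN ≈ 0.818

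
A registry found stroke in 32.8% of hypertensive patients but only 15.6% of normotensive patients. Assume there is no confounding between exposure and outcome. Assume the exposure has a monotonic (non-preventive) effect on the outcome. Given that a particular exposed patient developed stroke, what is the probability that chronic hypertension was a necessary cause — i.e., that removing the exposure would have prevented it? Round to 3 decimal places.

p₁ = 0.328, p₀ = 0.156.
Under exogeneity and monotonicity, PN = (p₁ − p₀) / p₁.
PN = (0.328 − 0.156) / 0.328 = 0.172 / 0.328 ≈ 0.5244

PN ≈ 0.524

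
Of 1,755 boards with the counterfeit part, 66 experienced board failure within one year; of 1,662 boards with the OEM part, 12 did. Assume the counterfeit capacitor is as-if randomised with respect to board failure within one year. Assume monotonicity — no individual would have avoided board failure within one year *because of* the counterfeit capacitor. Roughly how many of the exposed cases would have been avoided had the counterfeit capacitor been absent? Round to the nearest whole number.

p₁ = P(outcome | exposed) = 66/1755 = 0.037607
p₀ = P(outcome | unexposed) = 12/1662 = 0.0072202
PN = (p₁ − p₀)/p₁ = (0.037607 − 0.0072202) / 0.037607 ≈ 0.80801.
Attributable cases ≈ PN × (exposed cases) = 0.80801 × 66 ≈ 53.33.

about 53 cases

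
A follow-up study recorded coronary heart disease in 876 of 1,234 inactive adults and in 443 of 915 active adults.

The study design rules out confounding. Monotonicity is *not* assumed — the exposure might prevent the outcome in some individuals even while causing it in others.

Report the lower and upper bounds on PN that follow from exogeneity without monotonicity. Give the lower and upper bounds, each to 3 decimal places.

0.318 ≤ PN ≤ 0.727

p₁ = P(outcome | exposed) = 876/1234 = 0.70989
p₀ = P(outcome | unexposed) = 443/915 = 0.48415
Under exogeneity alone the bounds on PN are max{0,(p₁−p₀)/p₁} ≤ PN ≤ min{1,(1−p₀)/p₁}.
  lower = (p₁ − p₀)/p₁ = 0.22573 / 0.70989 ≈ 0.3180
  upper = min{1, (1 − p₀)/p₁} = 0.51585 / 0.70989 ≈ 0.7267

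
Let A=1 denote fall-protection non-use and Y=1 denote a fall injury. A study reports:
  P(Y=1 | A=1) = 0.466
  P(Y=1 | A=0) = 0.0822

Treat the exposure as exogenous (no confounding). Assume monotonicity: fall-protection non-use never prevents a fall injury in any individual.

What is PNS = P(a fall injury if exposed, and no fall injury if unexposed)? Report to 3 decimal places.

PNS ≈ 0.384

Let p₁ = 0.466, p₀ = 0.0822.
Under exogeneity and monotonicity, PNS = p₁ − p₀.
PNS = 0.466 − 0.0822 = 0.3838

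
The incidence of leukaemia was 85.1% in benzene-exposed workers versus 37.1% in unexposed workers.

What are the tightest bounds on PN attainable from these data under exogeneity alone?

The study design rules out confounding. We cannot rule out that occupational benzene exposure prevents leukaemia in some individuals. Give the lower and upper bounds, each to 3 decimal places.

0.564 ≤ PN ≤ 0.739

p₁ = 0.851, p₀ = 0.371.
Under exogeneity alone the bounds on PN are max{0,(p₁−p₀)/p₁} ≤ PN ≤ min{1,(1−p₀)/p₁}.
  lower = (p₁ − p₀)/p₁ = 0.48 / 0.851 ≈ 0.5640
  upper = min{1, (1 − p₀)/p₁} = 0.629 / 0.851 ≈ 0.7391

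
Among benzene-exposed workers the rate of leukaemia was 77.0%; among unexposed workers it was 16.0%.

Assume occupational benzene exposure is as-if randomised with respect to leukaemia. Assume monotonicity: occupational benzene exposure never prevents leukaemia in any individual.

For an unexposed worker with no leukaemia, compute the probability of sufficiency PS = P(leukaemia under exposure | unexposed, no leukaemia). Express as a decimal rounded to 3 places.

PS ≈ 0.726

p₁ = 0.77, p₀ = 0.16.
Under exogeneity and monotonicity, PS = (p₁ − p₀) / (1 − p₀).
PS = (0.77 − 0.16) / (1 − 0.16) = 0.61 / 0.84 ≈ 0.7262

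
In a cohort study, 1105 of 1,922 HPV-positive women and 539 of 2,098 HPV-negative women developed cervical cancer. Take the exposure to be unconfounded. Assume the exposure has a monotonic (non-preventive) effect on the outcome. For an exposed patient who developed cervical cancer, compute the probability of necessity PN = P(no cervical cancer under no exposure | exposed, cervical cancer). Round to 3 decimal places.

PN ≈ 0.553

p₁ = P(outcome | exposed) = 1105/1922 = 0.57492
p₀ = P(outcome | unexposed) = 539/2098 = 0.25691
Under exogeneity and monotonicity, PN = (p₁ − p₀) / p₁.
PN = (0.57492 − 0.25691) / 0.57492 = 0.31801 / 0.57492 ≈ 0.5531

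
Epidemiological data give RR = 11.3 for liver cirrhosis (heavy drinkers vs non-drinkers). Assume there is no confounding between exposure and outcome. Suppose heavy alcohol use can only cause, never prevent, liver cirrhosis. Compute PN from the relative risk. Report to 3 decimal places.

Under exogeneity and monotonicity, PN = (RR − 1) / RR = 1 − 1/RR.
PN = (11.3 − 1) / 11.3 = 10.3 / 11.3 ≈ 0.9115

PN ≈ 0.912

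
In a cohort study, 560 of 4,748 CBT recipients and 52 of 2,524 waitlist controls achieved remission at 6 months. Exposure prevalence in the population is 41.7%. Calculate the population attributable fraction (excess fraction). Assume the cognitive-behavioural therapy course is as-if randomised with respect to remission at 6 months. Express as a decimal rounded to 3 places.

PAF ≈ 0.663

p₁ = P(outcome | exposed) = 560/4748 = 0.11794
p₀ = P(outcome | unexposed) = 52/2524 = 0.020602
Overall risk P(Y=1) = π·p₁ + (1−π)·p₀ = 0.417×0.11794 + 0.583×0.020602 = 0.061194.
Under exogeneity, PAF = [P(Y=1) − p₀] / P(Y=1).
PAF = (0.061194 − 0.020602) / 0.061194 ≈ 0.6633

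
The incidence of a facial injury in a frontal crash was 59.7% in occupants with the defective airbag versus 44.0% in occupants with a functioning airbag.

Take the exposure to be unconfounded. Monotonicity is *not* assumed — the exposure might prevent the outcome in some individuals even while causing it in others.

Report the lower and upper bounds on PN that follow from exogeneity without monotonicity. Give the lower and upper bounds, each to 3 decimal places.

0.263 ≤ PN ≤ 0.938

p₁ = 0.597, p₀ = 0.44.
Under exogeneity alone the bounds on PN are max{0,(p₁−p₀)/p₁} ≤ PN ≤ min{1,(1−p₀)/p₁}.
  lower = (p₁ − p₀)/p₁ = 0.157 / 0.597 ≈ 0.2630
  upper = min{1, (1 − p₀)/p₁} = 0.56 / 0.597 ≈ 0.9380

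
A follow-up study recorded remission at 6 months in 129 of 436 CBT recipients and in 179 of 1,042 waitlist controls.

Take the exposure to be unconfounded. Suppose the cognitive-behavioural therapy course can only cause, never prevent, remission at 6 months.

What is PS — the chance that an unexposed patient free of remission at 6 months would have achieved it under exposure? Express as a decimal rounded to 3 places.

PS ≈ 0.150

p₁ = P(outcome | exposed) = 129/436 = 0.29587
p₀ = P(outcome | unexposed) = 179/1042 = 0.17179
Under exogeneity and monotonicity, PS = (p₁ − p₀) / (1 − p₀).
PS = (0.29587 − 0.17179) / (1 − 0.17179) = 0.12409 / 0.82821 ≈ 0.1498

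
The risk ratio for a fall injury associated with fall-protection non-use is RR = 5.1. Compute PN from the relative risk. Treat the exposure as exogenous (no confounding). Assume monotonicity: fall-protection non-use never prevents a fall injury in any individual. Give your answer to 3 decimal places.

Under exogeneity and monotonicity, PN = (RR − 1) / RR = 1 − 1/RR.
PN = (5.1 − 1) / 5.1 = 4.1 / 5.1 ≈ 0.8039

PN ≈ 0.804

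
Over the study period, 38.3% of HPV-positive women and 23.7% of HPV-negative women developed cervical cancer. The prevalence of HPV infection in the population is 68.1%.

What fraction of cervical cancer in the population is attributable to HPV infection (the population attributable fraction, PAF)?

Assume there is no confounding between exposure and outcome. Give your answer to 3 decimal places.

p₁ = 0.383, p₀ = 0.237.
Overall risk P(Y=1) = π·p₁ + (1−π)·p₀ = 0.681×0.383 + 0.319×0.237 = 0.33643.
Under exogeneity, PAF = [P(Y=1) − p₀] / P(Y=1).
PAF = (0.33643 − 0.237) / 0.33643 ≈ 0.2955

PAF ≈ 0.296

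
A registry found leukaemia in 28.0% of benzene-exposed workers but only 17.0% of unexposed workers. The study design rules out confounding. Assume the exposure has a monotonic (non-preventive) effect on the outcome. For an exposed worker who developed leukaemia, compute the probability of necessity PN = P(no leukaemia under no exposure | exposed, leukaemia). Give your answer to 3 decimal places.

p₁ = 0.28, p₀ = 0.17.
Under exogeneity and monotonicity, PN = (p₁ − p₀) / p₁.
PN = (0.28 − 0.17) / 0.28 = 0.11 / 0.28 ≈ 0.3929

PN ≈ 0.393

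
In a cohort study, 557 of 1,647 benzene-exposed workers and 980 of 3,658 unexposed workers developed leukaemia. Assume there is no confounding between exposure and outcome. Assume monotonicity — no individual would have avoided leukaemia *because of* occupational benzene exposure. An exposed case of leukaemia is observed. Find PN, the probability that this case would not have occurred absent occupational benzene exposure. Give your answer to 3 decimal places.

p₁ = P(outcome | exposed) = 557/1647 = 0.33819
p₀ = P(outcome | unexposed) = 980/3658 = 0.26791
Under exogeneity and monotonicity, PN = (p₁ − p₀) / p₁.
PN = (0.33819 − 0.26791) / 0.33819 = 0.070285 / 0.33819 ≈ 0.2078

PN ≈ 0.208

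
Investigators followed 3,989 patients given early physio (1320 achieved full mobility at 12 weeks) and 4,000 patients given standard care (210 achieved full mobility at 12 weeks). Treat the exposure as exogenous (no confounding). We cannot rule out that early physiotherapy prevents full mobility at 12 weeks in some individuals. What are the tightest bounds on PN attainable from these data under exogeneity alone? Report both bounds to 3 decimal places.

0.841 ≤ PN ≤ 1.000

p₁ = P(outcome | exposed) = 1320/3989 = 0.33091
p₀ = P(outcome | unexposed) = 210/4000 = 0.0525
Under exogeneity alone the bounds on PN are max{0,(p₁−p₀)/p₁} ≤ PN ≤ min{1,(1−p₀)/p₁}.
  lower = (p₁ − p₀)/p₁ = 0.27841 / 0.33091 ≈ 0.8413
  upper = min{1, (1 − p₀)/p₁} = 0.9475 / 0.33091 ≈ 2.8633 → capped at 1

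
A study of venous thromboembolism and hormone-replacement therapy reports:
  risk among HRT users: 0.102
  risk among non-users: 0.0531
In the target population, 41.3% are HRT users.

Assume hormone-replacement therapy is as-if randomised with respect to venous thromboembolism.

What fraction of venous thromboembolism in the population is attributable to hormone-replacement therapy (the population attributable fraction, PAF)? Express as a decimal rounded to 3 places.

Let p₁ = 0.102, p₀ = 0.0531.
Overall risk P(Y=1) = π·p₁ + (1−π)·p₀ = 0.413×0.102 + 0.587×0.0531 = 0.073296.
Under exogeneity, PAF = [P(Y=1) − p₀] / P(Y=1).
PAF = (0.073296 − 0.0531) / 0.073296 ≈ 0.2755

PAF ≈ 0.276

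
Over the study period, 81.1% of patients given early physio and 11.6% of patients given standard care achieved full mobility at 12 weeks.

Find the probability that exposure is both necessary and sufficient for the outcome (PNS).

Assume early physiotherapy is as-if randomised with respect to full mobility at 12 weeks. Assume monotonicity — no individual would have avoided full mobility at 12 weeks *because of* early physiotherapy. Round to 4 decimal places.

p₁ = 0.811, p₀ = 0.116.
Under exogeneity and monotonicity, PNS = p₁ − p₀.
PNS = 0.811 − 0.116 = 0.695

PNS ≈ 0.6950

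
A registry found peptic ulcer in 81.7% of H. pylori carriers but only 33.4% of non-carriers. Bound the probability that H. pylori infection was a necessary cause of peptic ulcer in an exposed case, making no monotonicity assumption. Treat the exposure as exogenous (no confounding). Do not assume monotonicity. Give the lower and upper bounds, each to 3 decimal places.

p₁ = 0.817, p₀ = 0.334.
Under exogeneity alone the bounds on PN are max{0,(p₁−p₀)/p₁} ≤ PN ≤ min{1,(1−p₀)/p₁}.
  lower = (p₁ − p₀)/p₁ = 0.483 / 0.817 ≈ 0.5912
  upper = min{1, (1 − p₀)/p₁} = 0.666 / 0.817 ≈ 0.8152

0.591 ≤ PN ≤ 0.815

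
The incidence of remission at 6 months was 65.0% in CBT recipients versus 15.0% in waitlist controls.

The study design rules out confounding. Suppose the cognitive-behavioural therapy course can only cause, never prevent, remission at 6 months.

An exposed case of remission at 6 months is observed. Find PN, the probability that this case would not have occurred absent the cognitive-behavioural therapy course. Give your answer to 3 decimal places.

PN ≈ 0.769

p₁ = 0.65, p₀ = 0.15.
Under exogeneity and monotonicity, PN = (p₁ − p₀) / p₁.
PN = (0.65 − 0.15) / 0.65 = 0.5 / 0.65 ≈ 0.7692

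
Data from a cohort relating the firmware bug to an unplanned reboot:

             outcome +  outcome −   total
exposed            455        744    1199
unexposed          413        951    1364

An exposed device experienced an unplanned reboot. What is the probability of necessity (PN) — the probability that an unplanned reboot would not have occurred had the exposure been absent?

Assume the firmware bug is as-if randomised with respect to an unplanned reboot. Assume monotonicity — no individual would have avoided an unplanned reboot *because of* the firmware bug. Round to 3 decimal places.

PN ≈ 0.202

p₁ = P(outcome | exposed) = 455/1199 = 0.37948
p₀ = P(outcome | unexposed) = 413/1364 = 0.30279
Under exogeneity and monotonicity, PN = (p₁ − p₀)/p₁.
PN = (0.37948 − 0.30279) / 0.37948 ≈ 0.2021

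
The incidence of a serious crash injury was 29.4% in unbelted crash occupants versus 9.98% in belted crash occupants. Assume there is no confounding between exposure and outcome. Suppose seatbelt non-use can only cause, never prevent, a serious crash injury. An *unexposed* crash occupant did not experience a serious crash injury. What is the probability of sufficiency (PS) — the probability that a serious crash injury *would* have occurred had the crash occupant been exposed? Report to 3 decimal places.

PS ≈ 0.216

p₁ = 0.294, p₀ = 0.0998.
Under exogeneity and monotonicity, PS = (p₁ − p₀) / (1 − p₀).
PS = (0.294 − 0.0998) / (1 − 0.0998) = 0.1942 / 0.9002 ≈ 0.2157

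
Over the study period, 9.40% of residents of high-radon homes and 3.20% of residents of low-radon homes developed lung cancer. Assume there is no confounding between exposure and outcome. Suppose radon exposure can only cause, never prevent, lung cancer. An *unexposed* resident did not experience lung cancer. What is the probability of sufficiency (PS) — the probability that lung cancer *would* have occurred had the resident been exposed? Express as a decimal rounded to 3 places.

PS ≈ 0.064

p₁ = 0.094, p₀ = 0.032.
Under exogeneity and monotonicity, PS = (p₁ − p₀) / (1 − p₀).
PS = (0.094 − 0.032) / (1 − 0.032) = 0.062 / 0.968 ≈ 0.0640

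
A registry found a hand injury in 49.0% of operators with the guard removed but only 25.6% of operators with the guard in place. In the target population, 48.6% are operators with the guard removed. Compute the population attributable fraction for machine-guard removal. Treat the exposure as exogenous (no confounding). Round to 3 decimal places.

PAF ≈ 0.308

p₁ = 0.49, p₀ = 0.256.
Overall risk P(Y=1) = π·p₁ + (1−π)·p₀ = 0.486×0.49 + 0.514×0.256 = 0.36972.
Under exogeneity, PAF = [P(Y=1) − p₀] / P(Y=1).
PAF = (0.36972 − 0.256) / 0.36972 ≈ 0.3076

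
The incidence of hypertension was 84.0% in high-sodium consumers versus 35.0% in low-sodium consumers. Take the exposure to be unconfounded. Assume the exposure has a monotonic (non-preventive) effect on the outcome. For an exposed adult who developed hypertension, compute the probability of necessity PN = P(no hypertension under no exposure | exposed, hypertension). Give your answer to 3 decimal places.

p₁ = 0.84, p₀ = 0.35.
Under exogeneity and monotonicity, PN = (p₁ − p₀) / p₁.
PN = (0.84 − 0.35) / 0.84 = 0.49 / 0.84 ≈ 0.5833

PN ≈ 0.583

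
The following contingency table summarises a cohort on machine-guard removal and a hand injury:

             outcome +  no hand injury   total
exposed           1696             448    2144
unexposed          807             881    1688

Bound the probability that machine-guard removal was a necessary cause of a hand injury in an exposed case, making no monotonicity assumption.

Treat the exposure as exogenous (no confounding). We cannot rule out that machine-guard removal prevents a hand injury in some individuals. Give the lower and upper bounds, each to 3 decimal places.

p₁ = P(outcome | exposed) = 1696/2144 = 0.79104
p₀ = P(outcome | unexposed) = 807/1688 = 0.47808
Under exogeneity alone the bounds on PN are max{0,(p₁−p₀)/p₁} ≤ PN ≤ min{1,(1−p₀)/p₁}.
  lower = (p₁ − p₀)/p₁ = 0.31296 / 0.79104 ≈ 0.3956
  upper = min{1, (1 − p₀)/p₁} = 0.52192 / 0.79104 ≈ 0.6598

0.396 ≤ PN ≤ 0.660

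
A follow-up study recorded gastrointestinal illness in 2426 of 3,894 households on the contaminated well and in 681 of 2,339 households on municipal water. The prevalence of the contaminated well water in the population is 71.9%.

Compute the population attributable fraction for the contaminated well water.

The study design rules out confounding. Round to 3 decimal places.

PAF ≈ 0.450

p₁ = P(outcome | exposed) = 2426/3894 = 0.62301
p₀ = P(outcome | unexposed) = 681/2339 = 0.29115
Overall risk P(Y=1) = π·p₁ + (1−π)·p₀ = 0.719×0.62301 + 0.281×0.29115 = 0.52976.
Under exogeneity, PAF = [P(Y=1) − p₀] / P(Y=1).
PAF = (0.52976 − 0.29115) / 0.52976 ≈ 0.4504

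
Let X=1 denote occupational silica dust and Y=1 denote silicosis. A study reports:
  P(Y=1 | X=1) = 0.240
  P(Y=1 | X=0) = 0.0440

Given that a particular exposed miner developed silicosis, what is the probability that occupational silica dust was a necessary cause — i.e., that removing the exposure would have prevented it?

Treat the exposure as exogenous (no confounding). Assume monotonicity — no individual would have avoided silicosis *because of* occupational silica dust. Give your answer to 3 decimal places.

PN ≈ 0.817

Let p₁ = 0.24, p₀ = 0.044.
Under exogeneity and monotonicity, PN = (p₁ − p₀) / p₁.
PN = (0.24 − 0.044) / 0.24 = 0.196 / 0.24 ≈ 0.8167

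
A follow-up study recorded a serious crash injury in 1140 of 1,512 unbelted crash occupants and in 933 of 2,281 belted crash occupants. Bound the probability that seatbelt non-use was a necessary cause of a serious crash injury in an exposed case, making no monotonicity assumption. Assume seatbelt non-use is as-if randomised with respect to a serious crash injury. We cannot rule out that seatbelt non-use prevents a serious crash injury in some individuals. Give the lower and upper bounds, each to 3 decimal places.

0.457 ≤ PN ≤ 0.784

p₁ = P(outcome | exposed) = 1140/1512 = 0.75397
p₀ = P(outcome | unexposed) = 933/2281 = 0.40903
Under exogeneity alone the bounds on PN are max{0,(p₁−p₀)/p₁} ≤ PN ≤ min{1,(1−p₀)/p₁}.
  lower = (p₁ − p₀)/p₁ = 0.34494 / 0.75397 ≈ 0.4575
  upper = min{1, (1 − p₀)/p₁} = 0.59097 / 0.75397 ≈ 0.7838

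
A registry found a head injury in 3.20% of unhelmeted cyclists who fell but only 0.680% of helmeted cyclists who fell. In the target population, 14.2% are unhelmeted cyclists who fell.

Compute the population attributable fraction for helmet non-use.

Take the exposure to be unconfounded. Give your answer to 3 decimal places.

PAF ≈ 0.345

p₁ = 0.032, p₀ = 0.0068.
Overall risk P(Y=1) = π·p₁ + (1−π)·p₀ = 0.142×0.032 + 0.858×0.0068 = 0.010378.
Under exogeneity, PAF = [P(Y=1) − p₀] / P(Y=1).
PAF = (0.010378 − 0.0068) / 0.010378 ≈ 0.3448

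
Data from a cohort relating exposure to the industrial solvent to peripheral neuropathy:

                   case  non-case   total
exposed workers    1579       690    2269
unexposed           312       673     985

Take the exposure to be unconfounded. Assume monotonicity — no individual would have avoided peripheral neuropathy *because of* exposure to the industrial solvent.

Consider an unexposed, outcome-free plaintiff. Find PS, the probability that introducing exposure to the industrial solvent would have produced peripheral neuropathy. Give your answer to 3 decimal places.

p₁ = P(outcome | exposed) = 1579/2269 = 0.6959
p₀ = P(outcome | unexposed) = 312/985 = 0.31675
Under exogeneity and monotonicity, PS = (p₁ − p₀)/(1 − p₀).
PS = (0.6959 − 0.31675) / 0.68325 ≈ 0.5549

PS ≈ 0.555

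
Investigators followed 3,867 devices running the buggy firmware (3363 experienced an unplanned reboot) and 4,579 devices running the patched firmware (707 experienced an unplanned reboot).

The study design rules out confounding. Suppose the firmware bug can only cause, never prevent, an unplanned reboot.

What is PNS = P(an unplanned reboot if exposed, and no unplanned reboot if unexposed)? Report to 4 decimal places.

p₁ = P(outcome | exposed) = 3363/3867 = 0.86967
p₀ = P(outcome | unexposed) = 707/4579 = 0.1544
Under exogeneity and monotonicity, PNS = p₁ − p₀.
PNS = 0.86967 − 0.1544 = 0.71527

PNS ≈ 0.7153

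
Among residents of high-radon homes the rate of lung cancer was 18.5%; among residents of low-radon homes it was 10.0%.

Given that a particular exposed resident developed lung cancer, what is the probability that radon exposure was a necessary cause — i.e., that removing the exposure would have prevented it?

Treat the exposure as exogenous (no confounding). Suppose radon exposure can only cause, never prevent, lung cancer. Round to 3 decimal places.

PN ≈ 0.459

p₁ = 0.185, p₀ = 0.1.
Under exogeneity and monotonicity, PN = (p₁ − p₀) / p₁.
PN = (0.185 − 0.1) / 0.185 = 0.085 / 0.185 ≈ 0.4595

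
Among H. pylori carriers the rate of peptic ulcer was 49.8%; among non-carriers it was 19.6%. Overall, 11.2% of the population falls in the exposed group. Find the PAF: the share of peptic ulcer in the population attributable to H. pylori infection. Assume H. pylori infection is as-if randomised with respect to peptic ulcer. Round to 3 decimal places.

PAF ≈ 0.147

p₁ = 0.498, p₀ = 0.196.
Overall risk P(Y=1) = π·p₁ + (1−π)·p₀ = 0.112×0.498 + 0.888×0.196 = 0.22982.
Under exogeneity, PAF = [P(Y=1) − p₀] / P(Y=1).
PAF = (0.22982 − 0.196) / 0.22982 ≈ 0.1472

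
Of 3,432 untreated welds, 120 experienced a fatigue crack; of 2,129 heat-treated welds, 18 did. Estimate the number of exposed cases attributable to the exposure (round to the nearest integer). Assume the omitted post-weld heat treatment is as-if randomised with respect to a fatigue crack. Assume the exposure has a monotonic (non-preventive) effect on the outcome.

about 91 cases

p₁ = P(outcome | exposed) = 120/3432 = 0.034965
p₀ = P(outcome | unexposed) = 18/2129 = 0.0084547
PN = (p₁ − p₀)/p₁ = (0.034965 − 0.0084547) / 0.034965 ≈ 0.75820.
Attributable cases ≈ PN × (exposed cases) = 0.75820 × 120 ≈ 90.98.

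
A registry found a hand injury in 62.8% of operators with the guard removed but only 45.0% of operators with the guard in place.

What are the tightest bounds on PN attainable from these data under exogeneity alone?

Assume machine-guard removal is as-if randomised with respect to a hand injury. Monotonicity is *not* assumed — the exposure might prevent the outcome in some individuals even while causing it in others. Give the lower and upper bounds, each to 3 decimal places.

p₁ = 0.628, p₀ = 0.45.
Under exogeneity alone the bounds on PN are max{0,(p₁−p₀)/p₁} ≤ PN ≤ min{1,(1−p₀)/p₁}.
  lower = (p₁ − p₀)/p₁ = 0.178 / 0.628 ≈ 0.2834
  upper = min{1, (1 − p₀)/p₁} = 0.55 / 0.628 ≈ 0.8758

0.283 ≤ PN ≤ 0.876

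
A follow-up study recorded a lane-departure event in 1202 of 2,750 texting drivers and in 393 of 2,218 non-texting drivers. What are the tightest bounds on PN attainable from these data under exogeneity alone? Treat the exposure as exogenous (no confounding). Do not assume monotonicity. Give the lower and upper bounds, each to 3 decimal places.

0.595 ≤ PN ≤ 1.000

p₁ = P(outcome | exposed) = 1202/2750 = 0.43709
p₀ = P(outcome | unexposed) = 393/2218 = 0.17719
Under exogeneity alone the bounds on PN are max{0,(p₁−p₀)/p₁} ≤ PN ≤ min{1,(1−p₀)/p₁}.
  lower = (p₁ − p₀)/p₁ = 0.2599 / 0.43709 ≈ 0.5946
  upper = min{1, (1 − p₀)/p₁} = 0.82281 / 0.43709 ≈ 1.8825 → capped at 1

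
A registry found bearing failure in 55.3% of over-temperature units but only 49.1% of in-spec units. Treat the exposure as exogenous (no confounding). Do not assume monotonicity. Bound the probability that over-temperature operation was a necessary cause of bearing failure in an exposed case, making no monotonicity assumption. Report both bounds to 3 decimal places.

p₁ = 0.553, p₀ = 0.491.
Under exogeneity alone the bounds on PN are max{0,(p₁−p₀)/p₁} ≤ PN ≤ min{1,(1−p₀)/p₁}.
  lower = (p₁ − p₀)/p₁ = 0.062 / 0.553 ≈ 0.1121
  upper = min{1, (1 − p₀)/p₁} = 0.509 / 0.553 ≈ 0.9204

0.112 ≤ PN ≤ 0.920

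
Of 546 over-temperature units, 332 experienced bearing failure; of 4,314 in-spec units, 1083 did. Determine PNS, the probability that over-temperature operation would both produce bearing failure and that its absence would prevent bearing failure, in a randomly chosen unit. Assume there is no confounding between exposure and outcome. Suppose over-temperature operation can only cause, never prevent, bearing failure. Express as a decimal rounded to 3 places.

PNS ≈ 0.357

p₁ = P(outcome | exposed) = 332/546 = 0.60806
p₀ = P(outcome | unexposed) = 1083/4314 = 0.25104
Under exogeneity and monotonicity, PNS = p₁ − p₀.
PNS = 0.60806 − 0.25104 = 0.35702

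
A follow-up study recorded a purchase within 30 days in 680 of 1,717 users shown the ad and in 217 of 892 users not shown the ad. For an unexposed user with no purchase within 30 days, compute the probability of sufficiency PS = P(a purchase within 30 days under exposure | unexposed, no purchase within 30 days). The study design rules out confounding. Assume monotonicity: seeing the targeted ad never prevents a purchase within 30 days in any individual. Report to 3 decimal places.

p₁ = P(outcome | exposed) = 680/1717 = 0.39604
p₀ = P(outcome | unexposed) = 217/892 = 0.24327
Under exogeneity and monotonicity, PS = (p₁ − p₀) / (1 − p₀).
PS = (0.39604 − 0.24327) / (1 − 0.24327) = 0.15277 / 0.75673 ≈ 0.2019

PS ≈ 0.202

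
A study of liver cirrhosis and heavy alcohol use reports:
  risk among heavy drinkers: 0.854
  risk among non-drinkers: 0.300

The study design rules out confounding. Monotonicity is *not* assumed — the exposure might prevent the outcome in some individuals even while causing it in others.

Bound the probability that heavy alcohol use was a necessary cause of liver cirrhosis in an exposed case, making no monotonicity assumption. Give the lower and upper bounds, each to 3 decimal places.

Let p₁ = 0.854, p₀ = 0.3.
Under exogeneity alone the bounds on PN are max{0,(p₁−p₀)/p₁} ≤ PN ≤ min{1,(1−p₀)/p₁}.
  lower = (p₁ − p₀)/p₁ = 0.554 / 0.854 ≈ 0.6487
  upper = min{1, (1 − p₀)/p₁} = 0.7 / 0.854 ≈ 0.8197

0.649 ≤ PN ≤ 0.820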